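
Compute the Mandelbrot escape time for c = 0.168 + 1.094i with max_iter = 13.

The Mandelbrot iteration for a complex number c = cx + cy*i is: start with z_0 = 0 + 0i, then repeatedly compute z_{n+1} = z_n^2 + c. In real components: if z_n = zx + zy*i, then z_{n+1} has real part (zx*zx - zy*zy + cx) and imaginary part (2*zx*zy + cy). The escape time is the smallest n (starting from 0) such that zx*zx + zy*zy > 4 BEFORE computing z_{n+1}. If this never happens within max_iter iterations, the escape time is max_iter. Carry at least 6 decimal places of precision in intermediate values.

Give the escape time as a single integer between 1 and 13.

Answer: 3

Derivation:
z_0 = 0 + 0i, c = 0.1680 + 1.0940i
Iter 1: z = 0.1680 + 1.0940i, |z|^2 = 1.2251
Iter 2: z = -1.0006 + 1.4616i, |z|^2 = 3.1375
Iter 3: z = -0.9670 + -1.8310i, |z|^2 = 4.2875
Escaped at iteration 3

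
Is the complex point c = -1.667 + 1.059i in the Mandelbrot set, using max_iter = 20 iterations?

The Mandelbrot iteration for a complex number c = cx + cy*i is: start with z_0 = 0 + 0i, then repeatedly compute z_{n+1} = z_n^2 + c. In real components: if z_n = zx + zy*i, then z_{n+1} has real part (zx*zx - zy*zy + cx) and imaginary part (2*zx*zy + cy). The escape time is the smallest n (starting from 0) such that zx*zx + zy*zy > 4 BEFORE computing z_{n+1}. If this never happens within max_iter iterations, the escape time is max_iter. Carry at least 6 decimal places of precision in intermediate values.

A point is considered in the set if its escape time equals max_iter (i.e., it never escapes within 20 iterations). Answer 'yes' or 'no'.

z_0 = 0 + 0i, c = -1.6670 + 1.0590i
Iter 1: z = -1.6670 + 1.0590i, |z|^2 = 3.9004
Iter 2: z = -0.0096 + -2.4717i, |z|^2 = 6.1094
Escaped at iteration 2

Answer: no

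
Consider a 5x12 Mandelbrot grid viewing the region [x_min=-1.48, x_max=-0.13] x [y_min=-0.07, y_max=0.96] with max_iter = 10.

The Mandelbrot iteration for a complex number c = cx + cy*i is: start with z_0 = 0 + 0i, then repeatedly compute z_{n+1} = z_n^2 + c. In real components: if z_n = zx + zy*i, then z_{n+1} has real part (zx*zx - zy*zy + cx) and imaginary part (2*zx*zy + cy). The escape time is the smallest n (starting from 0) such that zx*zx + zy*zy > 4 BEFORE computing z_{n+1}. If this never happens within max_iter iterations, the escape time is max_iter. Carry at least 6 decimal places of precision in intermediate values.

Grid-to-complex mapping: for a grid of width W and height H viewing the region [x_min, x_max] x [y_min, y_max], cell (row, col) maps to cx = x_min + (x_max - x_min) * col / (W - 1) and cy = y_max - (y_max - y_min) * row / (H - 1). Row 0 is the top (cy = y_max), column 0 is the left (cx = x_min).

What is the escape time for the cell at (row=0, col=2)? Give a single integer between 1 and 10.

z_0 = 0 + 0i, c = -0.8050 + 0.9600i
Iter 1: z = -0.8050 + 0.9600i, |z|^2 = 1.5696
Iter 2: z = -1.0786 + -0.5856i, |z|^2 = 1.5063
Iter 3: z = 0.0154 + 2.2232i, |z|^2 = 4.9430
Escaped at iteration 3

Answer: 3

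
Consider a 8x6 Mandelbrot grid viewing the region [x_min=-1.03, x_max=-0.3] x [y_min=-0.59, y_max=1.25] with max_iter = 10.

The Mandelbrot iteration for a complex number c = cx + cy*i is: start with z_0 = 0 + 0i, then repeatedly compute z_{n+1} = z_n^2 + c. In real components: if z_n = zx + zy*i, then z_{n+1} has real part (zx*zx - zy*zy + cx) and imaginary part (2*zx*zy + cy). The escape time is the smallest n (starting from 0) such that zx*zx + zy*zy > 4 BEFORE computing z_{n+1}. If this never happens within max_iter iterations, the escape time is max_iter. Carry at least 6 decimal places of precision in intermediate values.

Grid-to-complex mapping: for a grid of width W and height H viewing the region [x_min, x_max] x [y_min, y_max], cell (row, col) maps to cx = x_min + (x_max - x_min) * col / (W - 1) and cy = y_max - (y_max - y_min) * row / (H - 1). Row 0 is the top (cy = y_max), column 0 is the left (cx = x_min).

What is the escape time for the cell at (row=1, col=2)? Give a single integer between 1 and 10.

Answer: 4

Derivation:
z_0 = 0 + 0i, c = -0.8214 + 0.8820i
Iter 1: z = -0.8214 + 0.8820i, |z|^2 = 1.4527
Iter 2: z = -0.9246 + -0.5670i, |z|^2 = 1.1764
Iter 3: z = -0.2880 + 1.9305i, |z|^2 = 3.8098
Iter 4: z = -4.4653 + -0.2300i, |z|^2 = 19.9920
Escaped at iteration 4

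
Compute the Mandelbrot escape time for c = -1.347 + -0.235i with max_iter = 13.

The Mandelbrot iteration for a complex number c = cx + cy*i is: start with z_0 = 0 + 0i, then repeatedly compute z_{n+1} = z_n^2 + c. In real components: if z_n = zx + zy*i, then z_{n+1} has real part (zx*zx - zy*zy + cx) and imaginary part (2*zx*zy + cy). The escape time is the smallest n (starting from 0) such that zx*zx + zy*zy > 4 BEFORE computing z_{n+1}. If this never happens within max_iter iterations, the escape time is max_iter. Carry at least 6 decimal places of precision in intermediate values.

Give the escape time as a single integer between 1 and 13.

z_0 = 0 + 0i, c = -1.3470 + -0.2350i
Iter 1: z = -1.3470 + -0.2350i, |z|^2 = 1.8696
Iter 2: z = 0.4122 + 0.3981i, |z|^2 = 0.3284
Iter 3: z = -1.3356 + 0.0932i, |z|^2 = 1.7925
Iter 4: z = 0.4281 + -0.4839i, |z|^2 = 0.4174
Iter 5: z = -1.3979 + -0.6493i, |z|^2 = 2.3756
Iter 6: z = 0.1855 + 1.5803i, |z|^2 = 2.5316
Iter 7: z = -3.8098 + 0.3512i, |z|^2 = 14.6379
Escaped at iteration 7

Answer: 7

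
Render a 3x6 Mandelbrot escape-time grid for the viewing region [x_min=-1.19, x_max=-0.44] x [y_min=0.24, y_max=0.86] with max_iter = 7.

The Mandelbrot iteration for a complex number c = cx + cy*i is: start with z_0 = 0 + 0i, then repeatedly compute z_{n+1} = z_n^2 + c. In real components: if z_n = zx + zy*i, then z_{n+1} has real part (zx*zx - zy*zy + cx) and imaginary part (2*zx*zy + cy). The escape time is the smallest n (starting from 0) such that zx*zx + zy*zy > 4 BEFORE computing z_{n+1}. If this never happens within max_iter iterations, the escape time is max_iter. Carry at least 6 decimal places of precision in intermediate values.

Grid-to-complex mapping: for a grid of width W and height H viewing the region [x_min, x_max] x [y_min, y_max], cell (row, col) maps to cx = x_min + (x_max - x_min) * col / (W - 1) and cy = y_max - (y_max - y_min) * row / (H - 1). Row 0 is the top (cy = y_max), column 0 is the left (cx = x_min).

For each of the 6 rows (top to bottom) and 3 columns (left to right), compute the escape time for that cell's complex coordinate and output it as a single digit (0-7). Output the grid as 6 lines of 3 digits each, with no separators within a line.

(row=0, col=0): c = -1.1900 + 0.8600i → escape time 3
(row=0, col=1): c = -0.8150 + 0.8600i → escape time 4
(row=0, col=2): c = -0.4400 + 0.8600i → escape time 5
(row=1, col=0): c = -1.1900 + 0.7360i → escape time 3
(row=1, col=1): c = -0.8150 + 0.7360i → escape time 4
(row=1, col=2): c = -0.4400 + 0.7360i → escape time 7
(row=2, col=0): c = -1.1900 + 0.6120i → escape time 3
(row=2, col=1): c = -0.8150 + 0.6120i → escape time 5
(row=2, col=2): c = -0.4400 + 0.6120i → escape time 7
(row=3, col=0): c = -1.1900 + 0.4880i → escape time 5
(row=3, col=1): c = -0.8150 + 0.4880i → escape time 6
(row=3, col=2): c = -0.4400 + 0.4880i → escape time 7
(row=4, col=0): c = -1.1900 + 0.3640i → escape time 7
(row=4, col=1): c = -0.8150 + 0.3640i → escape time 7
(row=4, col=2): c = -0.4400 + 0.3640i → escape time 7
(row=5, col=0): c = -1.1900 + 0.2400i → escape time 7
(row=5, col=1): c = -0.8150 + 0.2400i → escape time 7
(row=5, col=2): c = -0.4400 + 0.2400i → escape time 7

Answer: 345
347
357
567
777
777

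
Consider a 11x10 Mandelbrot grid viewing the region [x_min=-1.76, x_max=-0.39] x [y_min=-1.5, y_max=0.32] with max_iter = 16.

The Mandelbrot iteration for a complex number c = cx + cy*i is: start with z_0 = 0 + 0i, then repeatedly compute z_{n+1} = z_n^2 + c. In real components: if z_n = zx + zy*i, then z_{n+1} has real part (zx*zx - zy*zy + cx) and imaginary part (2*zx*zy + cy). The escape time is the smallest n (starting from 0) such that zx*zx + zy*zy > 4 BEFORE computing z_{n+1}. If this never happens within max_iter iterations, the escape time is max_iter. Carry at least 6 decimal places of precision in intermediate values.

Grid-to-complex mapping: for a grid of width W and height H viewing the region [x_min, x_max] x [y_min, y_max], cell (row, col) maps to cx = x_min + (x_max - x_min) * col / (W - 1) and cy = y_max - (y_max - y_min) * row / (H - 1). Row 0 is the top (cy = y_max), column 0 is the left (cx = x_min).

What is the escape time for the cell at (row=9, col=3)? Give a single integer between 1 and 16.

Answer: 1

Derivation:
z_0 = 0 + 0i, c = -1.3490 + -1.5000i
Iter 1: z = -1.3490 + -1.5000i, |z|^2 = 4.0698
Escaped at iteration 1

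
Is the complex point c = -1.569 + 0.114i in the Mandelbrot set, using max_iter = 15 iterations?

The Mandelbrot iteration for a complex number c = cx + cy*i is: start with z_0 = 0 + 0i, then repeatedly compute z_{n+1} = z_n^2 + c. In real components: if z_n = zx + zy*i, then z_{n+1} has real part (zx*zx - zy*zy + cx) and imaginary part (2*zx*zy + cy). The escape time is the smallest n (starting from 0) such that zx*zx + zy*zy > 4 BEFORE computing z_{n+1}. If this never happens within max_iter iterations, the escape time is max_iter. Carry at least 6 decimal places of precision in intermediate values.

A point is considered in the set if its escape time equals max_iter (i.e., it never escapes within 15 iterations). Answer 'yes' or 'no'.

Answer: no

Derivation:
z_0 = 0 + 0i, c = -1.5690 + 0.1140i
Iter 1: z = -1.5690 + 0.1140i, |z|^2 = 2.4748
Iter 2: z = 0.8798 + -0.2437i, |z|^2 = 0.8334
Iter 3: z = -0.8544 + -0.3149i, |z|^2 = 0.8292
Iter 4: z = -0.9381 + 0.6520i, |z|^2 = 1.3052
Iter 5: z = -1.1141 + -1.1093i, |z|^2 = 2.4719
Iter 6: z = -1.5584 + 2.5859i, |z|^2 = 9.1154
Escaped at iteration 6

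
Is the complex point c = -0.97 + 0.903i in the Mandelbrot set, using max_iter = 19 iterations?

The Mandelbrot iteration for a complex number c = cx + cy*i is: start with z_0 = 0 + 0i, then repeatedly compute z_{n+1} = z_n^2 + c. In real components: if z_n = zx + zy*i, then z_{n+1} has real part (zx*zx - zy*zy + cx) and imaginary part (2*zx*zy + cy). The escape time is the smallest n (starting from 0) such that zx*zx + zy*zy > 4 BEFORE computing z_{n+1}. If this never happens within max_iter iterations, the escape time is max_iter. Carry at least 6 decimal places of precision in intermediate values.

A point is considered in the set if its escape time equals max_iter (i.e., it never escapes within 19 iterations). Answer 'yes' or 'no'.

Answer: no

Derivation:
z_0 = 0 + 0i, c = -0.9700 + 0.9030i
Iter 1: z = -0.9700 + 0.9030i, |z|^2 = 1.7563
Iter 2: z = -0.8445 + -0.8488i, |z|^2 = 1.4337
Iter 3: z = -0.9773 + 2.3367i, |z|^2 = 6.4152
Escaped at iteration 3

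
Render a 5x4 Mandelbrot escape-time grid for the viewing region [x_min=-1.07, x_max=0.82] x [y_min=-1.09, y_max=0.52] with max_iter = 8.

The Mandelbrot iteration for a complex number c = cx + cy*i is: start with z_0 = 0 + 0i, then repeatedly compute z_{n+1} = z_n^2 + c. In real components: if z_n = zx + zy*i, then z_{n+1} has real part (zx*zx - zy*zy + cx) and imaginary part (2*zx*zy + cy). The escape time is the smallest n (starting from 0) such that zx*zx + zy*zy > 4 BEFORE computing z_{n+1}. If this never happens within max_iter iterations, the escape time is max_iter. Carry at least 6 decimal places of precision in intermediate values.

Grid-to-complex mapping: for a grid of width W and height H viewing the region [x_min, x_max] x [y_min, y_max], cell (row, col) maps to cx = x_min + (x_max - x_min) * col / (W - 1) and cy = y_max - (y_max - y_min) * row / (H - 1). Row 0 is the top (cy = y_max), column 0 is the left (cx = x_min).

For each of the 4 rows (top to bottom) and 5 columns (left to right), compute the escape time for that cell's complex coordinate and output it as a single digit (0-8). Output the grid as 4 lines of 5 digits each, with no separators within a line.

Answer: 58883
88883
58883
33632

Derivation:
(row=0, col=0): c = -1.0700 + 0.5200i → escape time 5
(row=0, col=1): c = -0.5975 + 0.5200i → escape time 8
(row=0, col=2): c = -0.1250 + 0.5200i → escape time 8
(row=0, col=3): c = 0.3475 + 0.5200i → escape time 8
(row=0, col=4): c = 0.8200 + 0.5200i → escape time 3
(row=1, col=0): c = -1.0700 + -0.0167i → escape time 8
(row=1, col=1): c = -0.5975 + -0.0167i → escape time 8
(row=1, col=2): c = -0.1250 + -0.0167i → escape time 8
(row=1, col=3): c = 0.3475 + -0.0167i → escape time 8
(row=1, col=4): c = 0.8200 + -0.0167i → escape time 3
(row=2, col=0): c = -1.0700 + -0.5533i → escape time 5
(row=2, col=1): c = -0.5975 + -0.5533i → escape time 8
(row=2, col=2): c = -0.1250 + -0.5533i → escape time 8
(row=2, col=3): c = 0.3475 + -0.5533i → escape time 8
(row=2, col=4): c = 0.8200 + -0.5533i → escape time 3
(row=3, col=0): c = -1.0700 + -1.0900i → escape time 3
(row=3, col=1): c = -0.5975 + -1.0900i → escape time 3
(row=3, col=2): c = -0.1250 + -1.0900i → escape time 6
(row=3, col=3): c = 0.3475 + -1.0900i → escape time 3
(row=3, col=4): c = 0.8200 + -1.0900i → escape time 2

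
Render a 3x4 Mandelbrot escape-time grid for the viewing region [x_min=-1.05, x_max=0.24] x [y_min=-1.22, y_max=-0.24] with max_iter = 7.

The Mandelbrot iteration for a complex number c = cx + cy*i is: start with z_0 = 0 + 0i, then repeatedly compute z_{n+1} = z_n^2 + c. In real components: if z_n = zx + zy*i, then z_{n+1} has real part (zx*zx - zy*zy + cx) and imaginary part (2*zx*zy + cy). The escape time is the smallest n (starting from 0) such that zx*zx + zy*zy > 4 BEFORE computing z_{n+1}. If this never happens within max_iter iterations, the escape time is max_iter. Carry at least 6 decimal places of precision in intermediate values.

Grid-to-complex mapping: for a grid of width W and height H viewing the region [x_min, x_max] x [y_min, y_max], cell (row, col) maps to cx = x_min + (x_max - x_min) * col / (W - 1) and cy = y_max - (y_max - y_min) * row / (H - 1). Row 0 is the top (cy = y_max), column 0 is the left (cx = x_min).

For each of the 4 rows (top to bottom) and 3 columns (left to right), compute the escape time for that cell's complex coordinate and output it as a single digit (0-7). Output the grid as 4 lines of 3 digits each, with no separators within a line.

Answer: 777
577
354
332

Derivation:
(row=0, col=0): c = -1.0500 + -0.2400i → escape time 7
(row=0, col=1): c = -0.4050 + -0.2400i → escape time 7
(row=0, col=2): c = 0.2400 + -0.2400i → escape time 7
(row=1, col=0): c = -1.0500 + -0.5667i → escape time 5
(row=1, col=1): c = -0.4050 + -0.5667i → escape time 7
(row=1, col=2): c = 0.2400 + -0.5667i → escape time 7
(row=2, col=0): c = -1.0500 + -0.8933i → escape time 3
(row=2, col=1): c = -0.4050 + -0.8933i → escape time 5
(row=2, col=2): c = 0.2400 + -0.8933i → escape time 4
(row=3, col=0): c = -1.0500 + -1.2200i → escape time 3
(row=3, col=1): c = -0.4050 + -1.2200i → escape time 3
(row=3, col=2): c = 0.2400 + -1.2200i → escape time 2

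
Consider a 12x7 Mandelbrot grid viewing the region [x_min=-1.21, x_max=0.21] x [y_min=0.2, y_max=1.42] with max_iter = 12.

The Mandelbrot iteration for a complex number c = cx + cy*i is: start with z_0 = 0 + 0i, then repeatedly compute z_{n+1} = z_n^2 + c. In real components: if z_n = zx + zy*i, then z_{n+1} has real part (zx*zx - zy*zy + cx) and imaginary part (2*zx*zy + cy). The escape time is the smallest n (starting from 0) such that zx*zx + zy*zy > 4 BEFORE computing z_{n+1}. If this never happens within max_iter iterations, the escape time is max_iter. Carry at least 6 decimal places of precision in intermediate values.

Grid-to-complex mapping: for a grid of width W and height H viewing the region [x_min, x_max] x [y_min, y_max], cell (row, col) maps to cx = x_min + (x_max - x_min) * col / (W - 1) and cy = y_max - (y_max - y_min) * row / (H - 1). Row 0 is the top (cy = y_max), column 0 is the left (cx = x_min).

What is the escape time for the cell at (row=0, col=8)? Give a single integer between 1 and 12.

z_0 = 0 + 0i, c = -0.1773 + 1.4200i
Iter 1: z = -0.1773 + 1.4200i, |z|^2 = 2.0478
Iter 2: z = -2.1622 + 0.9165i, |z|^2 = 5.5154
Escaped at iteration 2

Answer: 2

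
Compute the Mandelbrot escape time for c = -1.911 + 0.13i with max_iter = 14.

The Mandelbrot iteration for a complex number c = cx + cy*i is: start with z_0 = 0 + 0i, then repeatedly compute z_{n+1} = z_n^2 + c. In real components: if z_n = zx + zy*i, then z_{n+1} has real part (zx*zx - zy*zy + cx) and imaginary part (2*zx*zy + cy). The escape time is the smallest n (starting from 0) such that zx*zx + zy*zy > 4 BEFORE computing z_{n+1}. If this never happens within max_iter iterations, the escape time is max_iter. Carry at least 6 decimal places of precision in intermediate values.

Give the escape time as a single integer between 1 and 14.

z_0 = 0 + 0i, c = -1.9110 + 0.1300i
Iter 1: z = -1.9110 + 0.1300i, |z|^2 = 3.6688
Iter 2: z = 1.7240 + -0.3669i, |z|^2 = 3.1068
Iter 3: z = 0.9267 + -1.1349i, |z|^2 = 2.1468
Iter 4: z = -2.3404 + -1.9734i, |z|^2 = 9.3719
Escaped at iteration 4

Answer: 4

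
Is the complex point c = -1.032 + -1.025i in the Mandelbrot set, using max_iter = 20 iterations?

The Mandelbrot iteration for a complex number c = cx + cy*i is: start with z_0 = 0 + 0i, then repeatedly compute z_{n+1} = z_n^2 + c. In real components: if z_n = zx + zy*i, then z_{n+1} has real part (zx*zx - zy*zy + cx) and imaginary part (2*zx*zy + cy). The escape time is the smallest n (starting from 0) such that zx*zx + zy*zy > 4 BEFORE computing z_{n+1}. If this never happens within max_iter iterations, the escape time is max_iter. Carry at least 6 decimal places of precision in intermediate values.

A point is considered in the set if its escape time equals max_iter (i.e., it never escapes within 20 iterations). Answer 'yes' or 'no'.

Answer: no

Derivation:
z_0 = 0 + 0i, c = -1.0320 + -1.0250i
Iter 1: z = -1.0320 + -1.0250i, |z|^2 = 2.1156
Iter 2: z = -1.0176 + 1.0906i, |z|^2 = 2.2249
Iter 3: z = -1.1859 + -3.2446i, |z|^2 = 11.9337
Escaped at iteration 3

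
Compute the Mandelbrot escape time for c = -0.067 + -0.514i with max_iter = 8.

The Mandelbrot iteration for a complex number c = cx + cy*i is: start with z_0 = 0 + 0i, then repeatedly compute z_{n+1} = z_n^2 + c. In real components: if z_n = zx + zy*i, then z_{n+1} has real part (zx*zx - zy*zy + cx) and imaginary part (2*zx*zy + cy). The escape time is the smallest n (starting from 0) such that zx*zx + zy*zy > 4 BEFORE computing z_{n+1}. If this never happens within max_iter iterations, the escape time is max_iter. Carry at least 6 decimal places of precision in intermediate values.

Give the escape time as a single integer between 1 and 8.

Answer: 8

Derivation:
z_0 = 0 + 0i, c = -0.0670 + -0.5140i
Iter 1: z = -0.0670 + -0.5140i, |z|^2 = 0.2687
Iter 2: z = -0.3267 + -0.4451i, |z|^2 = 0.3049
Iter 3: z = -0.1584 + -0.2231i, |z|^2 = 0.0749
Iter 4: z = -0.0917 + -0.4433i, |z|^2 = 0.2049
Iter 5: z = -0.2551 + -0.4327i, |z|^2 = 0.2523
Iter 6: z = -0.1891 + -0.2932i, |z|^2 = 0.1218
Iter 7: z = -0.1172 + -0.4031i, |z|^2 = 0.1762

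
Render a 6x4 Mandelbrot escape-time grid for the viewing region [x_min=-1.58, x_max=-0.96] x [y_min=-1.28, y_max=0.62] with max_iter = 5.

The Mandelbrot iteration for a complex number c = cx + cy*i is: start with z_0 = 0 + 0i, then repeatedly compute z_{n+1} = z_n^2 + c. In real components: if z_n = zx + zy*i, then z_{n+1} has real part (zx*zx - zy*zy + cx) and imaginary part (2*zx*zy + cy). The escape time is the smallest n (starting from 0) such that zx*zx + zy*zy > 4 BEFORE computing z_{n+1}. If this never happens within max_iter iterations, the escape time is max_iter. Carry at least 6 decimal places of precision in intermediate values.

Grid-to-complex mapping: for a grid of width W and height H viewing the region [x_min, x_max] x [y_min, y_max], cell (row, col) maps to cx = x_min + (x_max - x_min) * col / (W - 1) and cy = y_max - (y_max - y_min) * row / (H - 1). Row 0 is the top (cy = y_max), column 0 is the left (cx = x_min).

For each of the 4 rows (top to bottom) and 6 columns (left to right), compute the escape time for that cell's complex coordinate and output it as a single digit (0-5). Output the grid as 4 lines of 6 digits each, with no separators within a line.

(row=0, col=0): c = -1.5800 + 0.6200i → escape time 3
(row=0, col=1): c = -1.4560 + 0.6200i → escape time 3
(row=0, col=2): c = -1.3320 + 0.6200i → escape time 3
(row=0, col=3): c = -1.2080 + 0.6200i → escape time 3
(row=0, col=4): c = -1.0840 + 0.6200i → escape time 4
(row=0, col=5): c = -0.9600 + 0.6200i → escape time 4
(row=1, col=0): c = -1.5800 + -0.0133i → escape time 5
(row=1, col=1): c = -1.4560 + -0.0133i → escape time 5
(row=1, col=2): c = -1.3320 + -0.0133i → escape time 5
(row=1, col=3): c = -1.2080 + -0.0133i → escape time 5
(row=1, col=4): c = -1.0840 + -0.0133i → escape time 5
(row=1, col=5): c = -0.9600 + -0.0133i → escape time 5
(row=2, col=0): c = -1.5800 + -0.6467i → escape time 3
(row=2, col=1): c = -1.4560 + -0.6467i → escape time 3
(row=2, col=2): c = -1.3320 + -0.6467i → escape time 3
(row=2, col=3): c = -1.2080 + -0.6467i → escape time 3
(row=2, col=4): c = -1.0840 + -0.6467i → escape time 4
(row=2, col=5): c = -0.9600 + -0.6467i → escape time 4
(row=3, col=0): c = -1.5800 + -1.2800i → escape time 1
(row=3, col=1): c = -1.4560 + -1.2800i → escape time 2
(row=3, col=2): c = -1.3320 + -1.2800i → escape time 2
(row=3, col=3): c = -1.2080 + -1.2800i → escape time 2
(row=3, col=4): c = -1.0840 + -1.2800i → escape time 2
(row=3, col=5): c = -0.9600 + -1.2800i → escape time 2

Answer: 333344
555555
333344
122222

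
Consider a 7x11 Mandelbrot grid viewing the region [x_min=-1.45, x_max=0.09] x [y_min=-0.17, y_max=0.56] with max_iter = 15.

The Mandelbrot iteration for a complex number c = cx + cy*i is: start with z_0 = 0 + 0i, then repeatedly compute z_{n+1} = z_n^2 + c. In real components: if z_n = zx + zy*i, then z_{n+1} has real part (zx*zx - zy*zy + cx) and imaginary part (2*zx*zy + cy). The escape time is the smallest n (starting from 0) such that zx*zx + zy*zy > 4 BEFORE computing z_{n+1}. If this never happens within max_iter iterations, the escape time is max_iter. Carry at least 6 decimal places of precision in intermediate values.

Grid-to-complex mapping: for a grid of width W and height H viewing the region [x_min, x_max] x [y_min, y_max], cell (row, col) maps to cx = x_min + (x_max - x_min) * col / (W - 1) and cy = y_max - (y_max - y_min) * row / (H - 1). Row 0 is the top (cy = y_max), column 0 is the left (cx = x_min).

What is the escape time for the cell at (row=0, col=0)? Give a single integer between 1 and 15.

Answer: 3

Derivation:
z_0 = 0 + 0i, c = -1.4500 + 0.5600i
Iter 1: z = -1.4500 + 0.5600i, |z|^2 = 2.4161
Iter 2: z = 0.3389 + -1.0640i, |z|^2 = 1.2469
Iter 3: z = -2.4672 + -0.1612i, |z|^2 = 6.1133
Escaped at iteration 3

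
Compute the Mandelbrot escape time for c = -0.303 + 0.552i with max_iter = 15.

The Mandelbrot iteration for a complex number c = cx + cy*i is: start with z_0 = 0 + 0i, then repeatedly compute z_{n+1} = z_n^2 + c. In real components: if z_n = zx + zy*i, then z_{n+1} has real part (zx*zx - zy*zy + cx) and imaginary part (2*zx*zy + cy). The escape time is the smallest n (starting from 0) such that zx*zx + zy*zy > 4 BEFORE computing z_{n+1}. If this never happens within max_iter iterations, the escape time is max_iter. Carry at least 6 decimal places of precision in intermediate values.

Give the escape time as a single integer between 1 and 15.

z_0 = 0 + 0i, c = -0.3030 + 0.5520i
Iter 1: z = -0.3030 + 0.5520i, |z|^2 = 0.3965
Iter 2: z = -0.5159 + 0.2175i, |z|^2 = 0.3134
Iter 3: z = -0.0842 + 0.3276i, |z|^2 = 0.1144
Iter 4: z = -0.4032 + 0.4969i, |z|^2 = 0.4095
Iter 5: z = -0.3873 + 0.1513i, |z|^2 = 0.1729
Iter 6: z = -0.1759 + 0.4348i, |z|^2 = 0.2200
Iter 7: z = -0.4611 + 0.3990i, |z|^2 = 0.3719
Iter 8: z = -0.2496 + 0.1840i, |z|^2 = 0.0961
Iter 9: z = -0.2746 + 0.4602i, |z|^2 = 0.2871
Iter 10: z = -0.4394 + 0.2993i, |z|^2 = 0.2826
Iter 11: z = -0.1996 + 0.2890i, |z|^2 = 0.1233
Iter 12: z = -0.3467 + 0.4367i, |z|^2 = 0.3109
Iter 13: z = -0.3735 + 0.2492i, |z|^2 = 0.2016
Iter 14: z = -0.2256 + 0.3658i, |z|^2 = 0.1847

Answer: 15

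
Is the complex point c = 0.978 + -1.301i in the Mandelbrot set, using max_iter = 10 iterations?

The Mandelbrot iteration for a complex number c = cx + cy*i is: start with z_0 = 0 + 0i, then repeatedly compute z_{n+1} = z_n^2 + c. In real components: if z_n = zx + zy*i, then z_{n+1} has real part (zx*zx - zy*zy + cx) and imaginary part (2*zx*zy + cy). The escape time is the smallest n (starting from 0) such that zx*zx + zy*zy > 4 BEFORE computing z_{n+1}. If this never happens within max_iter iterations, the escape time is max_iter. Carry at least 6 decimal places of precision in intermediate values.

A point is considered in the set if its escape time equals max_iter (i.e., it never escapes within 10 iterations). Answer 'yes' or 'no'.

Answer: no

Derivation:
z_0 = 0 + 0i, c = 0.9780 + -1.3010i
Iter 1: z = 0.9780 + -1.3010i, |z|^2 = 2.6491
Iter 2: z = 0.2419 + -3.8458i, |z|^2 = 14.8483
Escaped at iteration 2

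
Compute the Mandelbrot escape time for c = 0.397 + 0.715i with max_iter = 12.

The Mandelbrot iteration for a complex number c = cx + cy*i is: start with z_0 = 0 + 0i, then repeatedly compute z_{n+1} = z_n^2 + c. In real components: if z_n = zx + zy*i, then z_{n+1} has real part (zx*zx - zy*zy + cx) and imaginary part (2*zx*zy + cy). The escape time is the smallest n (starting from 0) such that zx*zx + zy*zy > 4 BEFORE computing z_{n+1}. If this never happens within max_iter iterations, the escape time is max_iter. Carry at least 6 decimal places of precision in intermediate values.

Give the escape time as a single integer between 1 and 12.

Answer: 5

Derivation:
z_0 = 0 + 0i, c = 0.3970 + 0.7150i
Iter 1: z = 0.3970 + 0.7150i, |z|^2 = 0.6688
Iter 2: z = 0.0434 + 1.2827i, |z|^2 = 1.6472
Iter 3: z = -1.2465 + 0.8263i, |z|^2 = 2.2364
Iter 4: z = 1.2679 + -1.3449i, |z|^2 = 3.4163
Iter 5: z = 0.1958 + -2.6954i, |z|^2 = 7.3035
Escaped at iteration 5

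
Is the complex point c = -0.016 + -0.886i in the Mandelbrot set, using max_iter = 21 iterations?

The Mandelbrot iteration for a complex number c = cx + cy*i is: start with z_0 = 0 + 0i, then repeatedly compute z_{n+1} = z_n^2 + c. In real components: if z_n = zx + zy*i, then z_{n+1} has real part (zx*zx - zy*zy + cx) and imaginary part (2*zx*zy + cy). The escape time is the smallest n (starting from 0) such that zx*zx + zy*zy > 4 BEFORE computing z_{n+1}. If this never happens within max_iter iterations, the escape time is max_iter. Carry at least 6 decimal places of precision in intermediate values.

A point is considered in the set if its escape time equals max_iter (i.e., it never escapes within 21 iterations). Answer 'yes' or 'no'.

Answer: no

Derivation:
z_0 = 0 + 0i, c = -0.0160 + -0.8860i
Iter 1: z = -0.0160 + -0.8860i, |z|^2 = 0.7853
Iter 2: z = -0.8007 + -0.8576i, |z|^2 = 1.3767
Iter 3: z = -0.1104 + 0.4875i, |z|^2 = 0.2498
Iter 4: z = -0.2415 + -0.9936i, |z|^2 = 1.0456
Iter 5: z = -0.9450 + -0.4061i, |z|^2 = 1.0579
Iter 6: z = 0.7120 + -0.1185i, |z|^2 = 0.5210
Iter 7: z = 0.4769 + -1.0547i, |z|^2 = 1.3398
Iter 8: z = -0.9009 + -1.8920i, |z|^2 = 4.3914
Escaped at iteration 8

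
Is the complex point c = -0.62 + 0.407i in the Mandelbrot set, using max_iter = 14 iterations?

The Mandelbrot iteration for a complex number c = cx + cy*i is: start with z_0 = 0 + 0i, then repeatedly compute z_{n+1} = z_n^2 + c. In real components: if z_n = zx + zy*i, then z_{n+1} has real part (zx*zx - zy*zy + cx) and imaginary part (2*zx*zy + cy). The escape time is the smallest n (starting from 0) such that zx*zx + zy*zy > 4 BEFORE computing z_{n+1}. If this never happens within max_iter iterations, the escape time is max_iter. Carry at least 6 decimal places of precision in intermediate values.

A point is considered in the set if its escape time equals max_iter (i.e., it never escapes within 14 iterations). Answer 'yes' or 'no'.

z_0 = 0 + 0i, c = -0.6200 + 0.4070i
Iter 1: z = -0.6200 + 0.4070i, |z|^2 = 0.5500
Iter 2: z = -0.4012 + -0.0977i, |z|^2 = 0.1705
Iter 3: z = -0.4685 + 0.4854i, |z|^2 = 0.4551
Iter 4: z = -0.6361 + -0.0478i, |z|^2 = 0.4069
Iter 5: z = -0.2177 + 0.4679i, |z|^2 = 0.2663
Iter 6: z = -0.7915 + 0.2033i, |z|^2 = 0.6678
Iter 7: z = -0.0348 + 0.0852i, |z|^2 = 0.0085
Iter 8: z = -0.6260 + 0.4011i, |z|^2 = 0.5528
Iter 9: z = -0.3889 + -0.0952i, |z|^2 = 0.1603
Iter 10: z = -0.4778 + 0.4810i, |z|^2 = 0.4597
Iter 11: z = -0.6231 + -0.0527i, |z|^2 = 0.3910
Iter 12: z = -0.2345 + 0.4726i, |z|^2 = 0.2784
Iter 13: z = -0.7884 + 0.1853i, |z|^2 = 0.6559
Did not escape in 14 iterations → in set

Answer: yes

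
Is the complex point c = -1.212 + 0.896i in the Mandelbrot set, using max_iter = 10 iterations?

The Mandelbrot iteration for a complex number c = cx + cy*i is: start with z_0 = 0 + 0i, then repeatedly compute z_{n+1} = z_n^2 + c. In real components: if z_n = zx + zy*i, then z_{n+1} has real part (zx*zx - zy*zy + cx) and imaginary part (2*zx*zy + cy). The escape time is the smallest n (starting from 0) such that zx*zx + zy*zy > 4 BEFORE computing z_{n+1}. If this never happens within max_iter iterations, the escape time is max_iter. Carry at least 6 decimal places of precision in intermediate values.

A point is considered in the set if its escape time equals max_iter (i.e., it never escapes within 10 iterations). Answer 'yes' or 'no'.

z_0 = 0 + 0i, c = -1.2120 + 0.8960i
Iter 1: z = -1.2120 + 0.8960i, |z|^2 = 2.2718
Iter 2: z = -0.5459 + -1.2759i, |z|^2 = 1.9259
Iter 3: z = -2.5420 + 2.2890i, |z|^2 = 11.7009
Escaped at iteration 3

Answer: no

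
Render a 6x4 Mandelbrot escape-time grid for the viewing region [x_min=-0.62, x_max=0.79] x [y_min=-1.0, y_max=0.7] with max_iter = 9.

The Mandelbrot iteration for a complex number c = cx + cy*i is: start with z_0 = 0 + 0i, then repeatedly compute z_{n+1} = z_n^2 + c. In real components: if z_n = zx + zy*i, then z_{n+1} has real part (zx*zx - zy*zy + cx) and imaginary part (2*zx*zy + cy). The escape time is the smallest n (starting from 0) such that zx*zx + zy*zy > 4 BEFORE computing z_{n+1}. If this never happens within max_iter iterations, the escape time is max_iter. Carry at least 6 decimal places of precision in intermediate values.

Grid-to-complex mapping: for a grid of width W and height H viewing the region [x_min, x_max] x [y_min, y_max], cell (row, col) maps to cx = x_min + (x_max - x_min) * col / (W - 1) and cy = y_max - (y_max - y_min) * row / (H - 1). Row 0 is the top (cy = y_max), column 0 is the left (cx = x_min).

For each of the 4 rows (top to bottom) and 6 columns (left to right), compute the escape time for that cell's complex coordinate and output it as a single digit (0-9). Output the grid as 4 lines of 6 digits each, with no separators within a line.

(row=0, col=0): c = -0.6200 + 0.7000i → escape time 7
(row=0, col=1): c = -0.3380 + 0.7000i → escape time 9
(row=0, col=2): c = -0.0560 + 0.7000i → escape time 9
(row=0, col=3): c = 0.2260 + 0.7000i → escape time 6
(row=0, col=4): c = 0.5080 + 0.7000i → escape time 3
(row=0, col=5): c = 0.7900 + 0.7000i → escape time 2
(row=1, col=0): c = -0.6200 + 0.1333i → escape time 9
(row=1, col=1): c = -0.3380 + 0.1333i → escape time 9
(row=1, col=2): c = -0.0560 + 0.1333i → escape time 9
(row=1, col=3): c = 0.2260 + 0.1333i → escape time 9
(row=1, col=4): c = 0.5080 + 0.1333i → escape time 5
(row=1, col=5): c = 0.7900 + 0.1333i → escape time 3
(row=2, col=0): c = -0.6200 + -0.4333i → escape time 9
(row=2, col=1): c = -0.3380 + -0.4333i → escape time 9
(row=2, col=2): c = -0.0560 + -0.4333i → escape time 9
(row=2, col=3): c = 0.2260 + -0.4333i → escape time 9
(row=2, col=4): c = 0.5080 + -0.4333i → escape time 5
(row=2, col=5): c = 0.7900 + -0.4333i → escape time 3
(row=3, col=0): c = -0.6200 + -1.0000i → escape time 4
(row=3, col=1): c = -0.3380 + -1.0000i → escape time 5
(row=3, col=2): c = -0.0560 + -1.0000i → escape time 9
(row=3, col=3): c = 0.2260 + -1.0000i → escape time 4
(row=3, col=4): c = 0.5080 + -1.0000i → escape time 2
(row=3, col=5): c = 0.7900 + -1.0000i → escape time 2

Answer: 799632
999953
999953
459422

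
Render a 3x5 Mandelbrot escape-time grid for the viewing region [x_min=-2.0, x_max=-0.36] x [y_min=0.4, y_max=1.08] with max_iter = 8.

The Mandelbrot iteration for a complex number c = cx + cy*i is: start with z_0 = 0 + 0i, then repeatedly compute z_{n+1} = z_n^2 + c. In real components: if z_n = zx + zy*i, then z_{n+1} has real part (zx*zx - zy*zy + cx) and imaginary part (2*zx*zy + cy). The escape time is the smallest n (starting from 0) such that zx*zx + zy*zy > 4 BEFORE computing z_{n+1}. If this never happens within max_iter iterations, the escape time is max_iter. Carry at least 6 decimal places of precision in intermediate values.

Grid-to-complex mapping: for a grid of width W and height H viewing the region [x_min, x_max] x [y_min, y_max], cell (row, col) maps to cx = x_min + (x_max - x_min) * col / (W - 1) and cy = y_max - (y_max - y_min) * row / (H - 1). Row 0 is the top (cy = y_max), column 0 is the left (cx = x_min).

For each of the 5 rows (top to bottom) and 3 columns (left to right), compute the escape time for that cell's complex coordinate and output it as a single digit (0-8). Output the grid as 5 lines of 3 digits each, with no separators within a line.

(row=0, col=0): c = -2.0000 + 1.0800i → escape time 1
(row=0, col=1): c = -1.1800 + 1.0800i → escape time 3
(row=0, col=2): c = -0.3600 + 1.0800i → escape time 4
(row=1, col=0): c = -2.0000 + 0.9100i → escape time 1
(row=1, col=1): c = -1.1800 + 0.9100i → escape time 3
(row=1, col=2): c = -0.3600 + 0.9100i → escape time 5
(row=2, col=0): c = -2.0000 + 0.7400i → escape time 1
(row=2, col=1): c = -1.1800 + 0.7400i → escape time 3
(row=2, col=2): c = -0.3600 + 0.7400i → escape time 7
(row=3, col=0): c = -2.0000 + 0.5700i → escape time 1
(row=3, col=1): c = -1.1800 + 0.5700i → escape time 4
(row=3, col=2): c = -0.3600 + 0.5700i → escape time 8
(row=4, col=0): c = -2.0000 + 0.4000i → escape time 1
(row=4, col=1): c = -1.1800 + 0.4000i → escape time 7
(row=4, col=2): c = -0.3600 + 0.4000i → escape time 8

Answer: 134
135
137
148
178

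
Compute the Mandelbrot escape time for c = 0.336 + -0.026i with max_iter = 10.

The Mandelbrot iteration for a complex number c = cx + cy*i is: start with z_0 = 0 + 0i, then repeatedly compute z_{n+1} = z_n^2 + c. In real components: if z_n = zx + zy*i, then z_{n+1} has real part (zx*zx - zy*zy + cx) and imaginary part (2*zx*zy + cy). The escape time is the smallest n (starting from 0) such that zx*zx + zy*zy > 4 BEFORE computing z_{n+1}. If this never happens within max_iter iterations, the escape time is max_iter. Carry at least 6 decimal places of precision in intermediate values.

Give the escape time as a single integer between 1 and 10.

z_0 = 0 + 0i, c = 0.3360 + -0.0260i
Iter 1: z = 0.3360 + -0.0260i, |z|^2 = 0.1136
Iter 2: z = 0.4482 + -0.0435i, |z|^2 = 0.2028
Iter 3: z = 0.5350 + -0.0650i, |z|^2 = 0.2905
Iter 4: z = 0.6180 + -0.0955i, |z|^2 = 0.3911
Iter 5: z = 0.7088 + -0.1441i, |z|^2 = 0.5232
Iter 6: z = 0.8177 + -0.2302i, |z|^2 = 0.7216
Iter 7: z = 0.9516 + -0.4025i, |z|^2 = 1.0675
Iter 8: z = 1.0795 + -0.7920i, |z|^2 = 1.7926
Iter 9: z = 0.8740 + -1.7360i, |z|^2 = 3.7775

Answer: 10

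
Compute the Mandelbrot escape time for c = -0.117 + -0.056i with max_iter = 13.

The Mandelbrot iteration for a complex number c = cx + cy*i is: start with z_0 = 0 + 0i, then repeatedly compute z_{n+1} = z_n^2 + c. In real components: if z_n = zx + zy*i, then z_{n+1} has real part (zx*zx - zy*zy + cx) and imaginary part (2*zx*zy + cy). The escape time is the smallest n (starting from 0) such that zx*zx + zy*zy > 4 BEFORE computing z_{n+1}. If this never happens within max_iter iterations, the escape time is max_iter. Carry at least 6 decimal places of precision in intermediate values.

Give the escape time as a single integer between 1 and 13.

Answer: 13

Derivation:
z_0 = 0 + 0i, c = -0.1170 + -0.0560i
Iter 1: z = -0.1170 + -0.0560i, |z|^2 = 0.0168
Iter 2: z = -0.1064 + -0.0429i, |z|^2 = 0.0132
Iter 3: z = -0.1075 + -0.0469i, |z|^2 = 0.0138
Iter 4: z = -0.1076 + -0.0459i, |z|^2 = 0.0137
Iter 5: z = -0.1075 + -0.0461i, |z|^2 = 0.0137
Iter 6: z = -0.1076 + -0.0461i, |z|^2 = 0.0137
Iter 7: z = -0.1076 + -0.0461i, |z|^2 = 0.0137
Iter 8: z = -0.1076 + -0.0461i, |z|^2 = 0.0137
Iter 9: z = -0.1076 + -0.0461i, |z|^2 = 0.0137
Iter 10: z = -0.1076 + -0.0461i, |z|^2 = 0.0137
Iter 11: z = -0.1076 + -0.0461i, |z|^2 = 0.0137
Iter 12: z = -0.1076 + -0.0461i, |z|^2 = 0.0137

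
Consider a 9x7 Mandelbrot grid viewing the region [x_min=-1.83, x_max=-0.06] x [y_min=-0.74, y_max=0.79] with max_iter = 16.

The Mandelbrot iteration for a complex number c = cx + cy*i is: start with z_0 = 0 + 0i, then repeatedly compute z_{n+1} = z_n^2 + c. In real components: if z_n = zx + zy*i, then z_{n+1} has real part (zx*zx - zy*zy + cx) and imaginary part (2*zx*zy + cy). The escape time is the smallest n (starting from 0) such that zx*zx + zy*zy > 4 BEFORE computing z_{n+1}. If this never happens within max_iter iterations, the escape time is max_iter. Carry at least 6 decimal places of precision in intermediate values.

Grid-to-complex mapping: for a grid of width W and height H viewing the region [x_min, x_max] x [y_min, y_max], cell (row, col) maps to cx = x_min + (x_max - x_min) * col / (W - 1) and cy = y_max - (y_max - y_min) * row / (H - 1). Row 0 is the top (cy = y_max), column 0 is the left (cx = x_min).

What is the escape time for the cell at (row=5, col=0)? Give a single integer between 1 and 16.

z_0 = 0 + 0i, c = -1.8300 + -0.4850i
Iter 1: z = -1.8300 + -0.4850i, |z|^2 = 3.5841
Iter 2: z = 1.2837 + 1.2901i, |z|^2 = 3.3122
Iter 3: z = -1.8465 + 2.8271i, |z|^2 = 11.4024
Escaped at iteration 3

Answer: 3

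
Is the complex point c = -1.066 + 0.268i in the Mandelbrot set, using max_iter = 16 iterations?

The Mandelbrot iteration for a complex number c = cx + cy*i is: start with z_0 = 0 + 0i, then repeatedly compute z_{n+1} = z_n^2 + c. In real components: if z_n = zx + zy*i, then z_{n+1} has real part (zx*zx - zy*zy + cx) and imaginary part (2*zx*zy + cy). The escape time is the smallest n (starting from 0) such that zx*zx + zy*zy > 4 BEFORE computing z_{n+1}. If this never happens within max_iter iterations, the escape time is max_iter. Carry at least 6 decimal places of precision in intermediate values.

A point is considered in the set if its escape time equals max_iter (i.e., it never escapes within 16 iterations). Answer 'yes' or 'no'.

Answer: yes

Derivation:
z_0 = 0 + 0i, c = -1.0660 + 0.2680i
Iter 1: z = -1.0660 + 0.2680i, |z|^2 = 1.2082
Iter 2: z = -0.0015 + -0.3034i, |z|^2 = 0.0920
Iter 3: z = -1.1580 + 0.2689i, |z|^2 = 1.4133
Iter 4: z = 0.2027 + -0.3548i, |z|^2 = 0.1670
Iter 5: z = -1.1508 + 0.1241i, |z|^2 = 1.3397
Iter 6: z = 0.2428 + -0.0177i, |z|^2 = 0.0593
Iter 7: z = -1.0073 + 0.2594i, |z|^2 = 1.0820
Iter 8: z = -0.1185 + -0.2546i, |z|^2 = 0.0789
Iter 9: z = -1.1168 + 0.3284i, |z|^2 = 1.3550
Iter 10: z = 0.0734 + -0.4654i, |z|^2 = 0.2220
Iter 11: z = -1.2772 + 0.1997i, |z|^2 = 1.6712
Iter 12: z = 0.5254 + -0.2422i, |z|^2 = 0.3347
Iter 13: z = -0.8486 + 0.0135i, |z|^2 = 0.7203
Iter 14: z = -0.3460 + 0.2450i, |z|^2 = 0.1798
Iter 15: z = -1.0063 + 0.0984i, |z|^2 = 1.0223
Did not escape in 16 iterations → in set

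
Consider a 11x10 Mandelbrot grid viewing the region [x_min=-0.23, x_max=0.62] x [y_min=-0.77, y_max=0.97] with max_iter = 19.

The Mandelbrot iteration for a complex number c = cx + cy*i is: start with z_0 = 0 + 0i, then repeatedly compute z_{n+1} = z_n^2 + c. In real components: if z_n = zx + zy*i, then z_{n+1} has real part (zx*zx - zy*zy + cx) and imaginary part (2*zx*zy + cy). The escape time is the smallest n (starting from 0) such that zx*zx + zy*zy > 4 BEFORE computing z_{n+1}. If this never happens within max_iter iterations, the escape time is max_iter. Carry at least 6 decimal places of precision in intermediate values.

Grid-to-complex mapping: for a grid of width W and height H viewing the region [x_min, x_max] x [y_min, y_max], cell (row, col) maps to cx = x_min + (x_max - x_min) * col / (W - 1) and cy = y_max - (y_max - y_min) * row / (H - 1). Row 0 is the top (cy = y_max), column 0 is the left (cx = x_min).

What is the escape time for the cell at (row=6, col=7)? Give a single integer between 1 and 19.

z_0 = 0 + 0i, c = 0.3650 + -0.1900i
Iter 1: z = 0.3650 + -0.1900i, |z|^2 = 0.1693
Iter 2: z = 0.4621 + -0.3287i, |z|^2 = 0.3216
Iter 3: z = 0.4705 + -0.4938i, |z|^2 = 0.4652
Iter 4: z = 0.3425 + -0.6547i, |z|^2 = 0.5459
Iter 5: z = 0.0537 + -0.6385i, |z|^2 = 0.4106
Iter 6: z = -0.0398 + -0.2586i, |z|^2 = 0.0685
Iter 7: z = 0.2997 + -0.1694i, |z|^2 = 0.1185
Iter 8: z = 0.4261 + -0.2915i, |z|^2 = 0.2666
Iter 9: z = 0.4616 + -0.4385i, |z|^2 = 0.4053
Iter 10: z = 0.3858 + -0.5948i, |z|^2 = 0.5026
Iter 11: z = 0.1601 + -0.6489i, |z|^2 = 0.4468
Iter 12: z = -0.0305 + -0.3978i, |z|^2 = 0.1592
Iter 13: z = 0.2077 + -0.1657i, |z|^2 = 0.0706
Iter 14: z = 0.3807 + -0.2589i, |z|^2 = 0.2119
Iter 15: z = 0.4429 + -0.3871i, |z|^2 = 0.3460
Iter 16: z = 0.4113 + -0.5329i, |z|^2 = 0.4532
Iter 17: z = 0.2502 + -0.6284i, |z|^2 = 0.4575
Iter 18: z = 0.0327 + -0.5045i, |z|^2 = 0.2556

Answer: 19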